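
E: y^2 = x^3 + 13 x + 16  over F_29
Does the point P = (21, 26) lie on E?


Check whether y^2 = x^3 + 13 x + 16 (mod 29) for (x, y) = (21, 26).
LHS: y^2 = 26^2 mod 29 = 9
RHS: x^3 + 13 x + 16 = 21^3 + 13*21 + 16 mod 29 = 9
LHS = RHS

Yes, on the curve


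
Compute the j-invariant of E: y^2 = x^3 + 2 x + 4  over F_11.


Delta = -16(4 a^3 + 27 b^2) mod 11 = 1
-1728 * (4 a)^3 = -1728 * (4*2)^3 mod 11 = 5
j = 5 * 1^(-1) mod 11 = 5

j = 5 (mod 11)


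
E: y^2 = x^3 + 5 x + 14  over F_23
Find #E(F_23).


For each x in F_23, count y with y^2 = x^3 + 5 x + 14 mod 23:
  x = 2: RHS = 9, y in [3, 20]  -> 2 point(s)
  x = 4: RHS = 6, y in [11, 12]  -> 2 point(s)
  x = 5: RHS = 3, y in [7, 16]  -> 2 point(s)
  x = 7: RHS = 1, y in [1, 22]  -> 2 point(s)
  x = 9: RHS = 6, y in [11, 12]  -> 2 point(s)
  x = 10: RHS = 6, y in [11, 12]  -> 2 point(s)
  x = 12: RHS = 8, y in [10, 13]  -> 2 point(s)
  x = 16: RHS = 4, y in [2, 21]  -> 2 point(s)
  x = 18: RHS = 2, y in [5, 18]  -> 2 point(s)
  x = 20: RHS = 18, y in [8, 15]  -> 2 point(s)
  x = 22: RHS = 8, y in [10, 13]  -> 2 point(s)
Affine points: 22. Add the point at infinity: total = 23.

#E(F_23) = 23


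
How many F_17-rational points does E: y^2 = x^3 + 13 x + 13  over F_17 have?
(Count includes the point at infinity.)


For each x in F_17, count y with y^2 = x^3 + 13 x + 13 mod 17:
  x = 0: RHS = 13, y in [8, 9]  -> 2 point(s)
  x = 2: RHS = 13, y in [8, 9]  -> 2 point(s)
  x = 5: RHS = 16, y in [4, 13]  -> 2 point(s)
  x = 6: RHS = 1, y in [1, 16]  -> 2 point(s)
  x = 8: RHS = 0, y in [0]  -> 1 point(s)
  x = 9: RHS = 9, y in [3, 14]  -> 2 point(s)
  x = 10: RHS = 4, y in [2, 15]  -> 2 point(s)
  x = 11: RHS = 8, y in [5, 12]  -> 2 point(s)
  x = 13: RHS = 16, y in [4, 13]  -> 2 point(s)
  x = 14: RHS = 15, y in [7, 10]  -> 2 point(s)
  x = 15: RHS = 13, y in [8, 9]  -> 2 point(s)
  x = 16: RHS = 16, y in [4, 13]  -> 2 point(s)
Affine points: 23. Add the point at infinity: total = 24.

#E(F_17) = 24


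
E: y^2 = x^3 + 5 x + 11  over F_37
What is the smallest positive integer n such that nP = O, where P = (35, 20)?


Compute successive multiples of P until we hit O:
  1P = (35, 20)
  2P = (32, 34)
  3P = (0, 14)
  4P = (11, 19)
  5P = (21, 33)
  6P = (30, 15)
  7P = (10, 5)
  8P = (19, 34)
  ... (continuing to 31P)
  31P = O

ord(P) = 31


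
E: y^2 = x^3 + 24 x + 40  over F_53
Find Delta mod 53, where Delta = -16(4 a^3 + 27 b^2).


4 a^3 + 27 b^2 = 4*24^3 + 27*40^2 = 55296 + 43200 = 98496
Delta = -16 * (98496) = -1575936
Delta mod 53 = 19

Delta = 19 (mod 53)


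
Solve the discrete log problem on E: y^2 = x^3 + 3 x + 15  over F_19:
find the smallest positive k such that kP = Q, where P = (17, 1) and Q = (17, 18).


Enumerate multiples of P until we hit Q = (17, 18):
  1P = (17, 1)
  2P = (8, 0)
  3P = (17, 18)
Match found at i = 3.

k = 3


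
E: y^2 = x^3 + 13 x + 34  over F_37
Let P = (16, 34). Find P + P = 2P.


Doubling: s = (3 x1^2 + a) / (2 y1)
s = (3*16^2 + 13) / (2*34) mod 37 = 24
x3 = s^2 - 2 x1 mod 37 = 24^2 - 2*16 = 26
y3 = s (x1 - x3) - y1 mod 37 = 24 * (16 - 26) - 34 = 22

2P = (26, 22)


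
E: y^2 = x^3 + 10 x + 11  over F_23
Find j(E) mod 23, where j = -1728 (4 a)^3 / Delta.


Delta = -16(4 a^3 + 27 b^2) mod 23 = 16
-1728 * (4 a)^3 = -1728 * (4*10)^3 mod 23 = 4
j = 4 * 16^(-1) mod 23 = 6

j = 6 (mod 23)


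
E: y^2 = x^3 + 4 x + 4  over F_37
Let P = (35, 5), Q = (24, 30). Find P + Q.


P != Q, so use the chord formula.
s = (y2 - y1) / (x2 - x1) = (25) / (26) mod 37 = 28
x3 = s^2 - x1 - x2 mod 37 = 28^2 - 35 - 24 = 22
y3 = s (x1 - x3) - y1 mod 37 = 28 * (35 - 22) - 5 = 26

P + Q = (22, 26)


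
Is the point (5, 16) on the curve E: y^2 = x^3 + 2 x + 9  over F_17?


Check whether y^2 = x^3 + 2 x + 9 (mod 17) for (x, y) = (5, 16).
LHS: y^2 = 16^2 mod 17 = 1
RHS: x^3 + 2 x + 9 = 5^3 + 2*5 + 9 mod 17 = 8
LHS != RHS

No, not on the curve


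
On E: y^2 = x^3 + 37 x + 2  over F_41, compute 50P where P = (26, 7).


k = 50 = 110010_2 (binary, LSB first: 010011)
Double-and-add from P = (26, 7):
  bit 0 = 0: acc unchanged = O
  bit 1 = 1: acc = O + (5, 36) = (5, 36)
  bit 2 = 0: acc unchanged = (5, 36)
  bit 3 = 0: acc unchanged = (5, 36)
  bit 4 = 1: acc = (5, 36) + (2, 24) = (9, 30)
  bit 5 = 1: acc = (9, 30) + (4, 3) = (26, 34)

50P = (26, 34)


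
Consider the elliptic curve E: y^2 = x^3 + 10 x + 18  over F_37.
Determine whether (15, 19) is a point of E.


Check whether y^2 = x^3 + 10 x + 18 (mod 37) for (x, y) = (15, 19).
LHS: y^2 = 19^2 mod 37 = 28
RHS: x^3 + 10 x + 18 = 15^3 + 10*15 + 18 mod 37 = 28
LHS = RHS

Yes, on the curve


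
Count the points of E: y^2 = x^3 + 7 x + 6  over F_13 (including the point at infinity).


For each x in F_13, count y with y^2 = x^3 + 7 x + 6 mod 13:
  x = 1: RHS = 1, y in [1, 12]  -> 2 point(s)
  x = 5: RHS = 10, y in [6, 7]  -> 2 point(s)
  x = 6: RHS = 4, y in [2, 11]  -> 2 point(s)
  x = 10: RHS = 10, y in [6, 7]  -> 2 point(s)
  x = 11: RHS = 10, y in [6, 7]  -> 2 point(s)
Affine points: 10. Add the point at infinity: total = 11.

#E(F_13) = 11


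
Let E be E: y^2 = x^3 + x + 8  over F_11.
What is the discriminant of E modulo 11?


4 a^3 + 27 b^2 = 4*1^3 + 27*8^2 = 4 + 1728 = 1732
Delta = -16 * (1732) = -27712
Delta mod 11 = 8

Delta = 8 (mod 11)


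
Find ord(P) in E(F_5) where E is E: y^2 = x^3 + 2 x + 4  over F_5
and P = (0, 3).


Compute successive multiples of P until we hit O:
  1P = (0, 3)
  2P = (4, 4)
  3P = (2, 4)
  4P = (2, 1)
  5P = (4, 1)
  6P = (0, 2)
  7P = O

ord(P) = 7


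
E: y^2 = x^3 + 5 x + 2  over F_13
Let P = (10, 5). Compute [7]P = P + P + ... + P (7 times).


k = 7 = 111_2 (binary, LSB first: 111)
Double-and-add from P = (10, 5):
  bit 0 = 1: acc = O + (10, 5) = (10, 5)
  bit 1 = 1: acc = (10, 5) + (10, 8) = O
  bit 2 = 1: acc = O + (10, 5) = (10, 5)

7P = (10, 5)


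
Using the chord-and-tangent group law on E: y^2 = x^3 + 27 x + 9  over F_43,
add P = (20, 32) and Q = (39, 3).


P != Q, so use the chord formula.
s = (y2 - y1) / (x2 - x1) = (14) / (19) mod 43 = 3
x3 = s^2 - x1 - x2 mod 43 = 3^2 - 20 - 39 = 36
y3 = s (x1 - x3) - y1 mod 43 = 3 * (20 - 36) - 32 = 6

P + Q = (36, 6)


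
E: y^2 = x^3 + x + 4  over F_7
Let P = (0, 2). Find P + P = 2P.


Doubling: s = (3 x1^2 + a) / (2 y1)
s = (3*0^2 + 1) / (2*2) mod 7 = 2
x3 = s^2 - 2 x1 mod 7 = 2^2 - 2*0 = 4
y3 = s (x1 - x3) - y1 mod 7 = 2 * (0 - 4) - 2 = 4

2P = (4, 4)


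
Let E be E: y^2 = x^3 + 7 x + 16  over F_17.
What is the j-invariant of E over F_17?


Delta = -16(4 a^3 + 27 b^2) mod 17 = 5
-1728 * (4 a)^3 = -1728 * (4*7)^3 mod 17 = 13
j = 13 * 5^(-1) mod 17 = 6

j = 6 (mod 17)


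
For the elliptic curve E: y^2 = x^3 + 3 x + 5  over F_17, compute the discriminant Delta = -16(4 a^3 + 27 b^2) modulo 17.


4 a^3 + 27 b^2 = 4*3^3 + 27*5^2 = 108 + 675 = 783
Delta = -16 * (783) = -12528
Delta mod 17 = 1

Delta = 1 (mod 17)


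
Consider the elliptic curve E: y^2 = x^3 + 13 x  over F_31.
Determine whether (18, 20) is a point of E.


Check whether y^2 = x^3 + 13 x + 0 (mod 31) for (x, y) = (18, 20).
LHS: y^2 = 20^2 mod 31 = 28
RHS: x^3 + 13 x + 0 = 18^3 + 13*18 + 0 mod 31 = 21
LHS != RHS

No, not on the curve


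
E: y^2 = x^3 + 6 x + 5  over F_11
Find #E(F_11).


For each x in F_11, count y with y^2 = x^3 + 6 x + 5 mod 11:
  x = 0: RHS = 5, y in [4, 7]  -> 2 point(s)
  x = 1: RHS = 1, y in [1, 10]  -> 2 point(s)
  x = 2: RHS = 3, y in [5, 6]  -> 2 point(s)
  x = 4: RHS = 5, y in [4, 7]  -> 2 point(s)
  x = 6: RHS = 4, y in [2, 9]  -> 2 point(s)
  x = 7: RHS = 5, y in [4, 7]  -> 2 point(s)
  x = 8: RHS = 4, y in [2, 9]  -> 2 point(s)
  x = 10: RHS = 9, y in [3, 8]  -> 2 point(s)
Affine points: 16. Add the point at infinity: total = 17.

#E(F_11) = 17


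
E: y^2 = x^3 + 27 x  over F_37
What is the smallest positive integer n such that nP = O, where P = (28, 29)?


Compute successive multiples of P until we hit O:
  1P = (28, 29)
  2P = (27, 5)
  3P = (3, 16)
  4P = (10, 7)
  5P = (11, 0)
  6P = (10, 30)
  7P = (3, 21)
  8P = (27, 32)
  ... (continuing to 10P)
  10P = O

ord(P) = 10


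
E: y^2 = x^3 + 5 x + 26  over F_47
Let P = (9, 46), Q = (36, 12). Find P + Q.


P != Q, so use the chord formula.
s = (y2 - y1) / (x2 - x1) = (13) / (27) mod 47 = 44
x3 = s^2 - x1 - x2 mod 47 = 44^2 - 9 - 36 = 11
y3 = s (x1 - x3) - y1 mod 47 = 44 * (9 - 11) - 46 = 7

P + Q = (11, 7)


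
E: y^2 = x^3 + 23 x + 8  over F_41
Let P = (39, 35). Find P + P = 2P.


Doubling: s = (3 x1^2 + a) / (2 y1)
s = (3*39^2 + 23) / (2*35) mod 41 = 21
x3 = s^2 - 2 x1 mod 41 = 21^2 - 2*39 = 35
y3 = s (x1 - x3) - y1 mod 41 = 21 * (39 - 35) - 35 = 8

2P = (35, 8)


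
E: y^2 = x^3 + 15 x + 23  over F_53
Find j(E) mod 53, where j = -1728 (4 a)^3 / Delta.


Delta = -16(4 a^3 + 27 b^2) mod 53 = 36
-1728 * (4 a)^3 = -1728 * (4*15)^3 mod 53 = 48
j = 48 * 36^(-1) mod 53 = 19

j = 19 (mod 53)


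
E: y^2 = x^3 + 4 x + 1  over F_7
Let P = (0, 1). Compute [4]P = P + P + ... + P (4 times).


k = 4 = 100_2 (binary, LSB first: 001)
Double-and-add from P = (0, 1):
  bit 0 = 0: acc unchanged = O
  bit 1 = 0: acc unchanged = O
  bit 2 = 1: acc = O + (0, 6) = (0, 6)

4P = (0, 6)


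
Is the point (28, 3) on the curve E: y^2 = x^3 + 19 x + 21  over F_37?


Check whether y^2 = x^3 + 19 x + 21 (mod 37) for (x, y) = (28, 3).
LHS: y^2 = 3^2 mod 37 = 9
RHS: x^3 + 19 x + 21 = 28^3 + 19*28 + 21 mod 37 = 9
LHS = RHS

Yes, on the curve


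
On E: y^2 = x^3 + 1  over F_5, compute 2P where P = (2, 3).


Doubling: s = (3 x1^2 + a) / (2 y1)
s = (3*2^2 + 0) / (2*3) mod 5 = 2
x3 = s^2 - 2 x1 mod 5 = 2^2 - 2*2 = 0
y3 = s (x1 - x3) - y1 mod 5 = 2 * (2 - 0) - 3 = 1

2P = (0, 1)


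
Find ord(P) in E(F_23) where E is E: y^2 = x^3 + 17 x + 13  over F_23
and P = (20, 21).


Compute successive multiples of P until we hit O:
  1P = (20, 21)
  2P = (12, 6)
  3P = (15, 20)
  4P = (0, 6)
  5P = (5, 19)
  6P = (11, 17)
  7P = (1, 13)
  8P = (6, 20)
  ... (continuing to 23P)
  23P = O

ord(P) = 23


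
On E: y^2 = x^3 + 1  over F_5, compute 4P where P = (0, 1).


k = 4 = 100_2 (binary, LSB first: 001)
Double-and-add from P = (0, 1):
  bit 0 = 0: acc unchanged = O
  bit 1 = 0: acc unchanged = O
  bit 2 = 1: acc = O + (0, 1) = (0, 1)

4P = (0, 1)


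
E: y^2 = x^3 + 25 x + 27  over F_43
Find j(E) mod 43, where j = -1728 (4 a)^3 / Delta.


Delta = -16(4 a^3 + 27 b^2) mod 43 = 12
-1728 * (4 a)^3 = -1728 * (4*25)^3 mod 43 = 21
j = 21 * 12^(-1) mod 43 = 34

j = 34 (mod 43)


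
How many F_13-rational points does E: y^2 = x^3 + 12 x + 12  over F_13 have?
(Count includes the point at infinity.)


For each x in F_13, count y with y^2 = x^3 + 12 x + 12 mod 13:
  x = 0: RHS = 12, y in [5, 8]  -> 2 point(s)
  x = 1: RHS = 12, y in [5, 8]  -> 2 point(s)
  x = 3: RHS = 10, y in [6, 7]  -> 2 point(s)
  x = 6: RHS = 1, y in [1, 12]  -> 2 point(s)
  x = 7: RHS = 10, y in [6, 7]  -> 2 point(s)
  x = 8: RHS = 9, y in [3, 10]  -> 2 point(s)
  x = 9: RHS = 4, y in [2, 11]  -> 2 point(s)
  x = 10: RHS = 1, y in [1, 12]  -> 2 point(s)
  x = 12: RHS = 12, y in [5, 8]  -> 2 point(s)
Affine points: 18. Add the point at infinity: total = 19.

#E(F_13) = 19


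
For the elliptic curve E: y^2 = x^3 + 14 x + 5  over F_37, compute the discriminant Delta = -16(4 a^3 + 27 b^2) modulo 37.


4 a^3 + 27 b^2 = 4*14^3 + 27*5^2 = 10976 + 675 = 11651
Delta = -16 * (11651) = -186416
Delta mod 37 = 27

Delta = 27 (mod 37)


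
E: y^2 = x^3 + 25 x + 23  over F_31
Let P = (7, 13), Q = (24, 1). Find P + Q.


P != Q, so use the chord formula.
s = (y2 - y1) / (x2 - x1) = (19) / (17) mod 31 = 23
x3 = s^2 - x1 - x2 mod 31 = 23^2 - 7 - 24 = 2
y3 = s (x1 - x3) - y1 mod 31 = 23 * (7 - 2) - 13 = 9

P + Q = (2, 9)


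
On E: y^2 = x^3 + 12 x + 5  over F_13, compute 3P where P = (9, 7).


k = 3 = 11_2 (binary, LSB first: 11)
Double-and-add from P = (9, 7):
  bit 0 = 1: acc = O + (9, 7) = (9, 7)
  bit 1 = 1: acc = (9, 7) + (7, 9) = (11, 8)

3P = (11, 8)


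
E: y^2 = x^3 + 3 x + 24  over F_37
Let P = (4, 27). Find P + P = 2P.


Doubling: s = (3 x1^2 + a) / (2 y1)
s = (3*4^2 + 3) / (2*27) mod 37 = 3
x3 = s^2 - 2 x1 mod 37 = 3^2 - 2*4 = 1
y3 = s (x1 - x3) - y1 mod 37 = 3 * (4 - 1) - 27 = 19

2P = (1, 19)


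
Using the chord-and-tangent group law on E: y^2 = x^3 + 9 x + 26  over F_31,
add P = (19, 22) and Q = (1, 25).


P != Q, so use the chord formula.
s = (y2 - y1) / (x2 - x1) = (3) / (13) mod 31 = 5
x3 = s^2 - x1 - x2 mod 31 = 5^2 - 19 - 1 = 5
y3 = s (x1 - x3) - y1 mod 31 = 5 * (19 - 5) - 22 = 17

P + Q = (5, 17)


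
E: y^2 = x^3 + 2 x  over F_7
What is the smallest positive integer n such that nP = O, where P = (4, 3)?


Compute successive multiples of P until we hit O:
  1P = (4, 3)
  2P = (0, 0)
  3P = (4, 4)
  4P = O

ord(P) = 4


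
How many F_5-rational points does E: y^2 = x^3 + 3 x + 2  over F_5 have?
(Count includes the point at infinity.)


For each x in F_5, count y with y^2 = x^3 + 3 x + 2 mod 5:
  x = 1: RHS = 1, y in [1, 4]  -> 2 point(s)
  x = 2: RHS = 1, y in [1, 4]  -> 2 point(s)
Affine points: 4. Add the point at infinity: total = 5.

#E(F_5) = 5


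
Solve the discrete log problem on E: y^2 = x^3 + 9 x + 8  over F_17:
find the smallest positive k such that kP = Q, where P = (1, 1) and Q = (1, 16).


Enumerate multiples of P until we hit Q = (1, 16):
  1P = (1, 1)
  2P = (0, 5)
  3P = (15, 4)
  4P = (2, 0)
  5P = (15, 13)
  6P = (0, 12)
  7P = (1, 16)
Match found at i = 7.

k = 7


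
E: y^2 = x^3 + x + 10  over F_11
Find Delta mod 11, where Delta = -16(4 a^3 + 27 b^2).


4 a^3 + 27 b^2 = 4*1^3 + 27*10^2 = 4 + 2700 = 2704
Delta = -16 * (2704) = -43264
Delta mod 11 = 10

Delta = 10 (mod 11)


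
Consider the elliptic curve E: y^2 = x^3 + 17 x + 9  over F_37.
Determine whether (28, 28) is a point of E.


Check whether y^2 = x^3 + 17 x + 9 (mod 37) for (x, y) = (28, 28).
LHS: y^2 = 28^2 mod 37 = 7
RHS: x^3 + 17 x + 9 = 28^3 + 17*28 + 9 mod 37 = 15
LHS != RHS

No, not on the curve


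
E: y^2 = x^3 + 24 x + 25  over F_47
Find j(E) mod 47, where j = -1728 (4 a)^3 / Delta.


Delta = -16(4 a^3 + 27 b^2) mod 47 = 7
-1728 * (4 a)^3 = -1728 * (4*24)^3 mod 47 = 41
j = 41 * 7^(-1) mod 47 = 26

j = 26 (mod 47)


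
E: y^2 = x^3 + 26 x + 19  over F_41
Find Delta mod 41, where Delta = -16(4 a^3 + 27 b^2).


4 a^3 + 27 b^2 = 4*26^3 + 27*19^2 = 70304 + 9747 = 80051
Delta = -16 * (80051) = -1280816
Delta mod 41 = 24

Delta = 24 (mod 41)


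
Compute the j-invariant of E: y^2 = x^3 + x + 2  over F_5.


Delta = -16(4 a^3 + 27 b^2) mod 5 = 3
-1728 * (4 a)^3 = -1728 * (4*1)^3 mod 5 = 3
j = 3 * 3^(-1) mod 5 = 1

j = 1 (mod 5)


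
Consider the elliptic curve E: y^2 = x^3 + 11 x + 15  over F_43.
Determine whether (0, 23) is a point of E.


Check whether y^2 = x^3 + 11 x + 15 (mod 43) for (x, y) = (0, 23).
LHS: y^2 = 23^2 mod 43 = 13
RHS: x^3 + 11 x + 15 = 0^3 + 11*0 + 15 mod 43 = 15
LHS != RHS

No, not on the curve


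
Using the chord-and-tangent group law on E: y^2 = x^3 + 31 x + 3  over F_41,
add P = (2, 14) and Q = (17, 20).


P != Q, so use the chord formula.
s = (y2 - y1) / (x2 - x1) = (6) / (15) mod 41 = 25
x3 = s^2 - x1 - x2 mod 41 = 25^2 - 2 - 17 = 32
y3 = s (x1 - x3) - y1 mod 41 = 25 * (2 - 32) - 14 = 15

P + Q = (32, 15)


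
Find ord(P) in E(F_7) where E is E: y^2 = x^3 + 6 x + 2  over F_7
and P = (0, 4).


Compute successive multiples of P until we hit O:
  1P = (0, 4)
  2P = (1, 4)
  3P = (6, 3)
  4P = (2, 1)
  5P = (2, 6)
  6P = (6, 4)
  7P = (1, 3)
  8P = (0, 3)
  ... (continuing to 9P)
  9P = O

ord(P) = 9


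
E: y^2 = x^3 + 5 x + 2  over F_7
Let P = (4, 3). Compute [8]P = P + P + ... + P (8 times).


k = 8 = 1000_2 (binary, LSB first: 0001)
Double-and-add from P = (4, 3):
  bit 0 = 0: acc unchanged = O
  bit 1 = 0: acc unchanged = O
  bit 2 = 0: acc unchanged = O
  bit 3 = 1: acc = O + (4, 4) = (4, 4)

8P = (4, 4)


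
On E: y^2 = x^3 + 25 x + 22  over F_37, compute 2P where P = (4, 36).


Doubling: s = (3 x1^2 + a) / (2 y1)
s = (3*4^2 + 25) / (2*36) mod 37 = 19
x3 = s^2 - 2 x1 mod 37 = 19^2 - 2*4 = 20
y3 = s (x1 - x3) - y1 mod 37 = 19 * (4 - 20) - 36 = 30

2P = (20, 30)


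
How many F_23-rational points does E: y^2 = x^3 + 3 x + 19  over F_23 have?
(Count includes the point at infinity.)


For each x in F_23, count y with y^2 = x^3 + 3 x + 19 mod 23:
  x = 1: RHS = 0, y in [0]  -> 1 point(s)
  x = 3: RHS = 9, y in [3, 20]  -> 2 point(s)
  x = 4: RHS = 3, y in [7, 16]  -> 2 point(s)
  x = 6: RHS = 0, y in [0]  -> 1 point(s)
  x = 8: RHS = 3, y in [7, 16]  -> 2 point(s)
  x = 9: RHS = 16, y in [4, 19]  -> 2 point(s)
  x = 11: RHS = 3, y in [7, 16]  -> 2 point(s)
  x = 12: RHS = 12, y in [9, 14]  -> 2 point(s)
  x = 13: RHS = 1, y in [1, 22]  -> 2 point(s)
  x = 15: RHS = 12, y in [9, 14]  -> 2 point(s)
  x = 16: RHS = 0, y in [0]  -> 1 point(s)
  x = 19: RHS = 12, y in [9, 14]  -> 2 point(s)
  x = 20: RHS = 6, y in [11, 12]  -> 2 point(s)
Affine points: 23. Add the point at infinity: total = 24.

#E(F_23) = 24


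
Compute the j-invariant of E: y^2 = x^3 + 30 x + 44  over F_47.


Delta = -16(4 a^3 + 27 b^2) mod 47 = 15
-1728 * (4 a)^3 = -1728 * (4*30)^3 mod 47 = 25
j = 25 * 15^(-1) mod 47 = 33

j = 33 (mod 47)


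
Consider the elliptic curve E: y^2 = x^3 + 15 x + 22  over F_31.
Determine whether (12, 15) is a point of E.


Check whether y^2 = x^3 + 15 x + 22 (mod 31) for (x, y) = (12, 15).
LHS: y^2 = 15^2 mod 31 = 8
RHS: x^3 + 15 x + 22 = 12^3 + 15*12 + 22 mod 31 = 8
LHS = RHS

Yes, on the curve


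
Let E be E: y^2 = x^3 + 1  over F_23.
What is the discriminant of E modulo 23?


4 a^3 + 27 b^2 = 4*0^3 + 27*1^2 = 0 + 27 = 27
Delta = -16 * (27) = -432
Delta mod 23 = 5

Delta = 5 (mod 23)


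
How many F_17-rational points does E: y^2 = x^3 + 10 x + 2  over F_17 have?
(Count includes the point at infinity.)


For each x in F_17, count y with y^2 = x^3 + 10 x + 2 mod 17:
  x = 0: RHS = 2, y in [6, 11]  -> 2 point(s)
  x = 1: RHS = 13, y in [8, 9]  -> 2 point(s)
  x = 2: RHS = 13, y in [8, 9]  -> 2 point(s)
  x = 3: RHS = 8, y in [5, 12]  -> 2 point(s)
  x = 4: RHS = 4, y in [2, 15]  -> 2 point(s)
  x = 8: RHS = 16, y in [4, 13]  -> 2 point(s)
  x = 11: RHS = 15, y in [7, 10]  -> 2 point(s)
  x = 13: RHS = 0, y in [0]  -> 1 point(s)
  x = 14: RHS = 13, y in [8, 9]  -> 2 point(s)
  x = 15: RHS = 8, y in [5, 12]  -> 2 point(s)
  x = 16: RHS = 8, y in [5, 12]  -> 2 point(s)
Affine points: 21. Add the point at infinity: total = 22.

#E(F_17) = 22


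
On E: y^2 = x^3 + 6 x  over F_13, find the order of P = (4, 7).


Compute successive multiples of P until we hit O:
  1P = (4, 7)
  2P = (9, 9)
  3P = (9, 4)
  4P = (4, 6)
  5P = O

ord(P) = 5


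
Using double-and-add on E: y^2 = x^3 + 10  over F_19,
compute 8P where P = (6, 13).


k = 8 = 1000_2 (binary, LSB first: 0001)
Double-and-add from P = (6, 13):
  bit 0 = 0: acc unchanged = O
  bit 1 = 0: acc unchanged = O
  bit 2 = 0: acc unchanged = O
  bit 3 = 1: acc = O + (4, 6) = (4, 6)

8P = (4, 6)


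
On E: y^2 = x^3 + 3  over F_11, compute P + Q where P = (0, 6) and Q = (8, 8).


P != Q, so use the chord formula.
s = (y2 - y1) / (x2 - x1) = (2) / (8) mod 11 = 3
x3 = s^2 - x1 - x2 mod 11 = 3^2 - 0 - 8 = 1
y3 = s (x1 - x3) - y1 mod 11 = 3 * (0 - 1) - 6 = 2

P + Q = (1, 2)


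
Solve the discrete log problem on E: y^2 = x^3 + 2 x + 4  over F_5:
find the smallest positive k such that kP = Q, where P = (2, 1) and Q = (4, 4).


Enumerate multiples of P until we hit Q = (4, 4):
  1P = (2, 1)
  2P = (0, 3)
  3P = (4, 1)
  4P = (4, 4)
Match found at i = 4.

k = 4


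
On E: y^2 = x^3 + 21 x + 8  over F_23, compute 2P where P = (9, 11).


Doubling: s = (3 x1^2 + a) / (2 y1)
s = (3*9^2 + 21) / (2*11) mod 23 = 12
x3 = s^2 - 2 x1 mod 23 = 12^2 - 2*9 = 11
y3 = s (x1 - x3) - y1 mod 23 = 12 * (9 - 11) - 11 = 11

2P = (11, 11)


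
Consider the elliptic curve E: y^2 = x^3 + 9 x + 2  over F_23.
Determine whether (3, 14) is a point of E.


Check whether y^2 = x^3 + 9 x + 2 (mod 23) for (x, y) = (3, 14).
LHS: y^2 = 14^2 mod 23 = 12
RHS: x^3 + 9 x + 2 = 3^3 + 9*3 + 2 mod 23 = 10
LHS != RHS

No, not on the curve


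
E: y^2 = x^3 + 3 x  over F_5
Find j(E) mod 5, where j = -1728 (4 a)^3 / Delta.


Delta = -16(4 a^3 + 27 b^2) mod 5 = 2
-1728 * (4 a)^3 = -1728 * (4*3)^3 mod 5 = 1
j = 1 * 2^(-1) mod 5 = 3

j = 3 (mod 5)


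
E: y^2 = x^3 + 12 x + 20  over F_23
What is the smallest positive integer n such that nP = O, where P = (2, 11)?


Compute successive multiples of P until we hit O:
  1P = (2, 11)
  2P = (20, 7)
  3P = (9, 11)
  4P = (12, 12)
  5P = (12, 11)
  6P = (9, 12)
  7P = (20, 16)
  8P = (2, 12)
  ... (continuing to 9P)
  9P = O

ord(P) = 9


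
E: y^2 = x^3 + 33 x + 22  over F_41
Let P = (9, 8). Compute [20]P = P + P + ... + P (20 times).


k = 20 = 10100_2 (binary, LSB first: 00101)
Double-and-add from P = (9, 8):
  bit 0 = 0: acc unchanged = O
  bit 1 = 0: acc unchanged = O
  bit 2 = 1: acc = O + (19, 13) = (19, 13)
  bit 3 = 0: acc unchanged = (19, 13)
  bit 4 = 1: acc = (19, 13) + (23, 19) = (32, 29)

20P = (32, 29)


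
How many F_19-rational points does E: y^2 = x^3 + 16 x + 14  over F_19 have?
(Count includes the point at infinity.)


For each x in F_19, count y with y^2 = x^3 + 16 x + 14 mod 19:
  x = 2: RHS = 16, y in [4, 15]  -> 2 point(s)
  x = 4: RHS = 9, y in [3, 16]  -> 2 point(s)
  x = 11: RHS = 1, y in [1, 18]  -> 2 point(s)
  x = 13: RHS = 6, y in [5, 14]  -> 2 point(s)
  x = 15: RHS = 0, y in [0]  -> 1 point(s)
  x = 18: RHS = 16, y in [4, 15]  -> 2 point(s)
Affine points: 11. Add the point at infinity: total = 12.

#E(F_19) = 12


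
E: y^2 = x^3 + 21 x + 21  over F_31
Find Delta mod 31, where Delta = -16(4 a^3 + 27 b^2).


4 a^3 + 27 b^2 = 4*21^3 + 27*21^2 = 37044 + 11907 = 48951
Delta = -16 * (48951) = -783216
Delta mod 31 = 30

Delta = 30 (mod 31)


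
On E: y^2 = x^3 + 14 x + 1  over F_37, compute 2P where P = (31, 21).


Doubling: s = (3 x1^2 + a) / (2 y1)
s = (3*31^2 + 14) / (2*21) mod 37 = 17
x3 = s^2 - 2 x1 mod 37 = 17^2 - 2*31 = 5
y3 = s (x1 - x3) - y1 mod 37 = 17 * (31 - 5) - 21 = 14

2P = (5, 14)


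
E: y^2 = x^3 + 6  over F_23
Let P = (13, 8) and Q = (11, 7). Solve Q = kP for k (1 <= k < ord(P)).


Enumerate multiples of P until we hit Q = (11, 7):
  1P = (13, 8)
  2P = (5, 4)
  3P = (11, 16)
  4P = (15, 0)
  5P = (11, 7)
Match found at i = 5.

k = 5


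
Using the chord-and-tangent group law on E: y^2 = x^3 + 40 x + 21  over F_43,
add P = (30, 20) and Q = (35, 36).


P != Q, so use the chord formula.
s = (y2 - y1) / (x2 - x1) = (16) / (5) mod 43 = 29
x3 = s^2 - x1 - x2 mod 43 = 29^2 - 30 - 35 = 2
y3 = s (x1 - x3) - y1 mod 43 = 29 * (30 - 2) - 20 = 18

P + Q = (2, 18)


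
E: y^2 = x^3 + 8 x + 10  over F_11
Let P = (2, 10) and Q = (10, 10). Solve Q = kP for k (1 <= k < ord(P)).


Enumerate multiples of P until we hit Q = (10, 10):
  1P = (2, 10)
  2P = (8, 6)
  3P = (10, 10)
Match found at i = 3.

k = 3


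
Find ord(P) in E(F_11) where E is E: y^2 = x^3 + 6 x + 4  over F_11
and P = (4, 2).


Compute successive multiples of P until we hit O:
  1P = (4, 2)
  2P = (1, 0)
  3P = (4, 9)
  4P = O

ord(P) = 4


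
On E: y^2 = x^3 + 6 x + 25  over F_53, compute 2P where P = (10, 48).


Doubling: s = (3 x1^2 + a) / (2 y1)
s = (3*10^2 + 6) / (2*48) mod 53 = 33
x3 = s^2 - 2 x1 mod 53 = 33^2 - 2*10 = 9
y3 = s (x1 - x3) - y1 mod 53 = 33 * (10 - 9) - 48 = 38

2P = (9, 38)


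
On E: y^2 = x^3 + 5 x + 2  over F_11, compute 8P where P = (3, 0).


k = 8 = 1000_2 (binary, LSB first: 0001)
Double-and-add from P = (3, 0):
  bit 0 = 0: acc unchanged = O
  bit 1 = 0: acc unchanged = O
  bit 2 = 0: acc unchanged = O
  bit 3 = 1: acc = O + O = O

8P = O


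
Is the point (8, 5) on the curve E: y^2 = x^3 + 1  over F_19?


Check whether y^2 = x^3 + 0 x + 1 (mod 19) for (x, y) = (8, 5).
LHS: y^2 = 5^2 mod 19 = 6
RHS: x^3 + 0 x + 1 = 8^3 + 0*8 + 1 mod 19 = 0
LHS != RHS

No, not on the curve


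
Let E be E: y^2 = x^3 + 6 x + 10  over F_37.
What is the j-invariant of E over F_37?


Delta = -16(4 a^3 + 27 b^2) mod 37 = 30
-1728 * (4 a)^3 = -1728 * (4*6)^3 mod 37 = 31
j = 31 * 30^(-1) mod 37 = 22

j = 22 (mod 37)


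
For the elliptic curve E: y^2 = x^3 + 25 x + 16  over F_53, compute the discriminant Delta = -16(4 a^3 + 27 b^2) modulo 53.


4 a^3 + 27 b^2 = 4*25^3 + 27*16^2 = 62500 + 6912 = 69412
Delta = -16 * (69412) = -1110592
Delta mod 53 = 23

Delta = 23 (mod 53)


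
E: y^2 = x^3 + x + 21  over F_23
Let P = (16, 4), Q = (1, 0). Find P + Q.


P != Q, so use the chord formula.
s = (y2 - y1) / (x2 - x1) = (19) / (8) mod 23 = 11
x3 = s^2 - x1 - x2 mod 23 = 11^2 - 16 - 1 = 12
y3 = s (x1 - x3) - y1 mod 23 = 11 * (16 - 12) - 4 = 17

P + Q = (12, 17)


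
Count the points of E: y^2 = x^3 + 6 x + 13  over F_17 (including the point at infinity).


For each x in F_17, count y with y^2 = x^3 + 6 x + 13 mod 17:
  x = 0: RHS = 13, y in [8, 9]  -> 2 point(s)
  x = 2: RHS = 16, y in [4, 13]  -> 2 point(s)
  x = 4: RHS = 16, y in [4, 13]  -> 2 point(s)
  x = 5: RHS = 15, y in [7, 10]  -> 2 point(s)
  x = 10: RHS = 2, y in [6, 11]  -> 2 point(s)
  x = 11: RHS = 16, y in [4, 13]  -> 2 point(s)
  x = 14: RHS = 2, y in [6, 11]  -> 2 point(s)
Affine points: 14. Add the point at infinity: total = 15.

#E(F_17) = 15


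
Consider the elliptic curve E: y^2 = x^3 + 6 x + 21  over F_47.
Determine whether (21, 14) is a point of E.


Check whether y^2 = x^3 + 6 x + 21 (mod 47) for (x, y) = (21, 14).
LHS: y^2 = 14^2 mod 47 = 8
RHS: x^3 + 6 x + 21 = 21^3 + 6*21 + 21 mod 47 = 8
LHS = RHS

Yes, on the curve


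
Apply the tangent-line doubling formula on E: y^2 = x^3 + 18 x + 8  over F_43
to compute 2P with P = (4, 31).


Doubling: s = (3 x1^2 + a) / (2 y1)
s = (3*4^2 + 18) / (2*31) mod 43 = 8
x3 = s^2 - 2 x1 mod 43 = 8^2 - 2*4 = 13
y3 = s (x1 - x3) - y1 mod 43 = 8 * (4 - 13) - 31 = 26

2P = (13, 26)


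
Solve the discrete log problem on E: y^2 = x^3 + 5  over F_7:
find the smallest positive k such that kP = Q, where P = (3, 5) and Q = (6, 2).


Enumerate multiples of P until we hit Q = (6, 2):
  1P = (3, 5)
  2P = (5, 5)
  3P = (6, 2)
Match found at i = 3.

k = 3


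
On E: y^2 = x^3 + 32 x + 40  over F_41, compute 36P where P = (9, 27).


k = 36 = 100100_2 (binary, LSB first: 001001)
Double-and-add from P = (9, 27):
  bit 0 = 0: acc unchanged = O
  bit 1 = 0: acc unchanged = O
  bit 2 = 1: acc = O + (7, 19) = (7, 19)
  bit 3 = 0: acc unchanged = (7, 19)
  bit 4 = 0: acc unchanged = (7, 19)
  bit 5 = 1: acc = (7, 19) + (11, 40) = (7, 22)

36P = (7, 22)


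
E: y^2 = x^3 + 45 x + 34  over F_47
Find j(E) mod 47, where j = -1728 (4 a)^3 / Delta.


Delta = -16(4 a^3 + 27 b^2) mod 47 = 25
-1728 * (4 a)^3 = -1728 * (4*45)^3 mod 47 = 8
j = 8 * 25^(-1) mod 47 = 21

j = 21 (mod 47)


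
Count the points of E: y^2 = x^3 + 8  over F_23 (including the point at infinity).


For each x in F_23, count y with y^2 = x^3 + 0 x + 8 mod 23:
  x = 0: RHS = 8, y in [10, 13]  -> 2 point(s)
  x = 1: RHS = 9, y in [3, 20]  -> 2 point(s)
  x = 2: RHS = 16, y in [4, 19]  -> 2 point(s)
  x = 3: RHS = 12, y in [9, 14]  -> 2 point(s)
  x = 4: RHS = 3, y in [7, 16]  -> 2 point(s)
  x = 5: RHS = 18, y in [8, 15]  -> 2 point(s)
  x = 7: RHS = 6, y in [11, 12]  -> 2 point(s)
  x = 9: RHS = 1, y in [1, 22]  -> 2 point(s)
  x = 15: RHS = 2, y in [5, 18]  -> 2 point(s)
  x = 19: RHS = 13, y in [6, 17]  -> 2 point(s)
  x = 20: RHS = 4, y in [2, 21]  -> 2 point(s)
  x = 21: RHS = 0, y in [0]  -> 1 point(s)
Affine points: 23. Add the point at infinity: total = 24.

#E(F_23) = 24


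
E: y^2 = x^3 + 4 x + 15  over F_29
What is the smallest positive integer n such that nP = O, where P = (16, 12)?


Compute successive multiples of P until we hit O:
  1P = (16, 12)
  2P = (3, 5)
  3P = (6, 9)
  4P = (1, 7)
  5P = (25, 14)
  6P = (26, 18)
  7P = (21, 14)
  8P = (20, 27)
  ... (continuing to 27P)
  27P = O

ord(P) = 27


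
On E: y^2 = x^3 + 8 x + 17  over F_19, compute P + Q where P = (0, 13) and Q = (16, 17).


P != Q, so use the chord formula.
s = (y2 - y1) / (x2 - x1) = (4) / (16) mod 19 = 5
x3 = s^2 - x1 - x2 mod 19 = 5^2 - 0 - 16 = 9
y3 = s (x1 - x3) - y1 mod 19 = 5 * (0 - 9) - 13 = 18

P + Q = (9, 18)


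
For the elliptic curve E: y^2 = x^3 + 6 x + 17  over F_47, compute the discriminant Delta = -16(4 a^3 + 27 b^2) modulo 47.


4 a^3 + 27 b^2 = 4*6^3 + 27*17^2 = 864 + 7803 = 8667
Delta = -16 * (8667) = -138672
Delta mod 47 = 25

Delta = 25 (mod 47)


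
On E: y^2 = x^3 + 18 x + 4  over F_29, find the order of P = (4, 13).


Compute successive multiples of P until we hit O:
  1P = (4, 13)
  2P = (12, 18)
  3P = (22, 12)
  4P = (9, 5)
  5P = (0, 27)
  6P = (1, 20)
  7P = (23, 12)
  8P = (11, 24)
  ... (continuing to 39P)
  39P = O

ord(P) = 39


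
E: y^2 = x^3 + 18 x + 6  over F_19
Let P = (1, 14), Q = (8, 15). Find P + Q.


P != Q, so use the chord formula.
s = (y2 - y1) / (x2 - x1) = (1) / (7) mod 19 = 11
x3 = s^2 - x1 - x2 mod 19 = 11^2 - 1 - 8 = 17
y3 = s (x1 - x3) - y1 mod 19 = 11 * (1 - 17) - 14 = 0

P + Q = (17, 0)


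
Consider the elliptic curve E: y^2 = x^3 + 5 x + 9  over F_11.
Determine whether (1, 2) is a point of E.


Check whether y^2 = x^3 + 5 x + 9 (mod 11) for (x, y) = (1, 2).
LHS: y^2 = 2^2 mod 11 = 4
RHS: x^3 + 5 x + 9 = 1^3 + 5*1 + 9 mod 11 = 4
LHS = RHS

Yes, on the curve


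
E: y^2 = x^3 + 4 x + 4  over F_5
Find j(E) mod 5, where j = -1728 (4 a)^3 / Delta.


Delta = -16(4 a^3 + 27 b^2) mod 5 = 2
-1728 * (4 a)^3 = -1728 * (4*4)^3 mod 5 = 2
j = 2 * 2^(-1) mod 5 = 1

j = 1 (mod 5)


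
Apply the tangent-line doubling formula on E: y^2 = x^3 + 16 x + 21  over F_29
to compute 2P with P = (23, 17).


Doubling: s = (3 x1^2 + a) / (2 y1)
s = (3*23^2 + 16) / (2*17) mod 29 = 19
x3 = s^2 - 2 x1 mod 29 = 19^2 - 2*23 = 25
y3 = s (x1 - x3) - y1 mod 29 = 19 * (23 - 25) - 17 = 3

2P = (25, 3)


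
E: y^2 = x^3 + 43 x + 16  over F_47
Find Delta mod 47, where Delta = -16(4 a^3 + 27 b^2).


4 a^3 + 27 b^2 = 4*43^3 + 27*16^2 = 318028 + 6912 = 324940
Delta = -16 * (324940) = -5199040
Delta mod 47 = 6

Delta = 6 (mod 47)


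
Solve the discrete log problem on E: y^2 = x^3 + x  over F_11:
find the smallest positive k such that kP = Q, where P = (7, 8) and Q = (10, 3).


Enumerate multiples of P until we hit Q = (10, 3):
  1P = (7, 8)
  2P = (9, 1)
  3P = (10, 8)
  4P = (5, 3)
  5P = (8, 6)
  6P = (0, 0)
  7P = (8, 5)
  8P = (5, 8)
  9P = (10, 3)
Match found at i = 9.

k = 9


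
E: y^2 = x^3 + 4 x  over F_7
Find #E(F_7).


For each x in F_7, count y with y^2 = x^3 + 4 x + 0 mod 7:
  x = 0: RHS = 0, y in [0]  -> 1 point(s)
  x = 2: RHS = 2, y in [3, 4]  -> 2 point(s)
  x = 3: RHS = 4, y in [2, 5]  -> 2 point(s)
  x = 6: RHS = 2, y in [3, 4]  -> 2 point(s)
Affine points: 7. Add the point at infinity: total = 8.

#E(F_7) = 8


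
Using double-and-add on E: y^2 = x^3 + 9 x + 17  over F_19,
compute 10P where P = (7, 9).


k = 10 = 1010_2 (binary, LSB first: 0101)
Double-and-add from P = (7, 9):
  bit 0 = 0: acc unchanged = O
  bit 1 = 1: acc = O + (2, 9) = (2, 9)
  bit 2 = 0: acc unchanged = (2, 9)
  bit 3 = 1: acc = (2, 9) + (16, 1) = (18, 11)

10P = (18, 11)


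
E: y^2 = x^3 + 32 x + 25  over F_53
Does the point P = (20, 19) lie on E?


Check whether y^2 = x^3 + 32 x + 25 (mod 53) for (x, y) = (20, 19).
LHS: y^2 = 19^2 mod 53 = 43
RHS: x^3 + 32 x + 25 = 20^3 + 32*20 + 25 mod 53 = 26
LHS != RHS

No, not on the curve


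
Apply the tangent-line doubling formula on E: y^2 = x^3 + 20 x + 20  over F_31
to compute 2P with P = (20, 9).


Doubling: s = (3 x1^2 + a) / (2 y1)
s = (3*20^2 + 20) / (2*9) mod 31 = 23
x3 = s^2 - 2 x1 mod 31 = 23^2 - 2*20 = 24
y3 = s (x1 - x3) - y1 mod 31 = 23 * (20 - 24) - 9 = 23

2P = (24, 23)


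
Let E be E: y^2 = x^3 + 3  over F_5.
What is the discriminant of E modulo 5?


4 a^3 + 27 b^2 = 4*0^3 + 27*3^2 = 0 + 243 = 243
Delta = -16 * (243) = -3888
Delta mod 5 = 2

Delta = 2 (mod 5)


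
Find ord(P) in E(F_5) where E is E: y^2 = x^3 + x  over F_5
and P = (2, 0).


Compute successive multiples of P until we hit O:
  1P = (2, 0)
  2P = O

ord(P) = 2


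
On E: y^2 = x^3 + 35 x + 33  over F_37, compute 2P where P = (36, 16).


k = 2 = 10_2 (binary, LSB first: 01)
Double-and-add from P = (36, 16):
  bit 0 = 0: acc unchanged = O
  bit 1 = 1: acc = O + (5, 0) = (5, 0)

2P = (5, 0)


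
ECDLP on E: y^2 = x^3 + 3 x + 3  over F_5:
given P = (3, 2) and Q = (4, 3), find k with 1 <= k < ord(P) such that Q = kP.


Enumerate multiples of P until we hit Q = (4, 3):
  1P = (3, 2)
  2P = (4, 3)
Match found at i = 2.

k = 2


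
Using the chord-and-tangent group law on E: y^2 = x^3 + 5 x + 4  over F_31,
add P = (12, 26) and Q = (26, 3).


P != Q, so use the chord formula.
s = (y2 - y1) / (x2 - x1) = (8) / (14) mod 31 = 5
x3 = s^2 - x1 - x2 mod 31 = 5^2 - 12 - 26 = 18
y3 = s (x1 - x3) - y1 mod 31 = 5 * (12 - 18) - 26 = 6

P + Q = (18, 6)


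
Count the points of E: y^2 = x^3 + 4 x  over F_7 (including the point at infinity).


For each x in F_7, count y with y^2 = x^3 + 4 x + 0 mod 7:
  x = 0: RHS = 0, y in [0]  -> 1 point(s)
  x = 2: RHS = 2, y in [3, 4]  -> 2 point(s)
  x = 3: RHS = 4, y in [2, 5]  -> 2 point(s)
  x = 6: RHS = 2, y in [3, 4]  -> 2 point(s)
Affine points: 7. Add the point at infinity: total = 8.

#E(F_7) = 8


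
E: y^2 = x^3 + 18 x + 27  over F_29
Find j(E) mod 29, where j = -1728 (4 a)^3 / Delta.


Delta = -16(4 a^3 + 27 b^2) mod 29 = 23
-1728 * (4 a)^3 = -1728 * (4*18)^3 mod 29 = 13
j = 13 * 23^(-1) mod 29 = 22

j = 22 (mod 29)


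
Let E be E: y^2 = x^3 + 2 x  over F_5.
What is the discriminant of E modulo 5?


4 a^3 + 27 b^2 = 4*2^3 + 27*0^2 = 32 + 0 = 32
Delta = -16 * (32) = -512
Delta mod 5 = 3

Delta = 3 (mod 5)


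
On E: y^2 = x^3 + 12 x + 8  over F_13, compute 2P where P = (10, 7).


Doubling: s = (3 x1^2 + a) / (2 y1)
s = (3*10^2 + 12) / (2*7) mod 13 = 0
x3 = s^2 - 2 x1 mod 13 = 0^2 - 2*10 = 6
y3 = s (x1 - x3) - y1 mod 13 = 0 * (10 - 6) - 7 = 6

2P = (6, 6)


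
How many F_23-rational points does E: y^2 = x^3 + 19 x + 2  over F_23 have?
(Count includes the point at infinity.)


For each x in F_23, count y with y^2 = x^3 + 19 x + 2 mod 23:
  x = 0: RHS = 2, y in [5, 18]  -> 2 point(s)
  x = 2: RHS = 2, y in [5, 18]  -> 2 point(s)
  x = 4: RHS = 4, y in [2, 21]  -> 2 point(s)
  x = 7: RHS = 18, y in [8, 15]  -> 2 point(s)
  x = 11: RHS = 1, y in [1, 22]  -> 2 point(s)
  x = 12: RHS = 3, y in [7, 16]  -> 2 point(s)
  x = 13: RHS = 8, y in [10, 13]  -> 2 point(s)
  x = 16: RHS = 9, y in [3, 20]  -> 2 point(s)
  x = 18: RHS = 12, y in [9, 14]  -> 2 point(s)
  x = 19: RHS = 0, y in [0]  -> 1 point(s)
  x = 21: RHS = 2, y in [5, 18]  -> 2 point(s)
Affine points: 21. Add the point at infinity: total = 22.

#E(F_23) = 22


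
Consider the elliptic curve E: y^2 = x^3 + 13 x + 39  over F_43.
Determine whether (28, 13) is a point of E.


Check whether y^2 = x^3 + 13 x + 39 (mod 43) for (x, y) = (28, 13).
LHS: y^2 = 13^2 mod 43 = 40
RHS: x^3 + 13 x + 39 = 28^3 + 13*28 + 39 mod 43 = 38
LHS != RHS

No, not on the curve


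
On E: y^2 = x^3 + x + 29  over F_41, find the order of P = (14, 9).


Compute successive multiples of P until we hit O:
  1P = (14, 9)
  2P = (8, 37)
  3P = (18, 37)
  4P = (17, 11)
  5P = (15, 4)
  6P = (37, 24)
  7P = (26, 1)
  8P = (6, 13)
  ... (continuing to 24P)
  24P = O

ord(P) = 24


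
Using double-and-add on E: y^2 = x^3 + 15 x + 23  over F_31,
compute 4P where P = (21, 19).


k = 4 = 100_2 (binary, LSB first: 001)
Double-and-add from P = (21, 19):
  bit 0 = 0: acc unchanged = O
  bit 1 = 0: acc unchanged = O
  bit 2 = 1: acc = O + (18, 7) = (18, 7)

4P = (18, 7)


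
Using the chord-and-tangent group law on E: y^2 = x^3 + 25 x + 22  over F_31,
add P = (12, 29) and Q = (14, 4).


P != Q, so use the chord formula.
s = (y2 - y1) / (x2 - x1) = (6) / (2) mod 31 = 3
x3 = s^2 - x1 - x2 mod 31 = 3^2 - 12 - 14 = 14
y3 = s (x1 - x3) - y1 mod 31 = 3 * (12 - 14) - 29 = 27

P + Q = (14, 27)


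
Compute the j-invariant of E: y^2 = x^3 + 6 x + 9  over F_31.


Delta = -16(4 a^3 + 27 b^2) mod 31 = 9
-1728 * (4 a)^3 = -1728 * (4*6)^3 mod 31 = 15
j = 15 * 9^(-1) mod 31 = 12

j = 12 (mod 31)


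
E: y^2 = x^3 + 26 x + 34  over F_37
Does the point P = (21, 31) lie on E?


Check whether y^2 = x^3 + 26 x + 34 (mod 37) for (x, y) = (21, 31).
LHS: y^2 = 31^2 mod 37 = 36
RHS: x^3 + 26 x + 34 = 21^3 + 26*21 + 34 mod 37 = 36
LHS = RHS

Yes, on the curve


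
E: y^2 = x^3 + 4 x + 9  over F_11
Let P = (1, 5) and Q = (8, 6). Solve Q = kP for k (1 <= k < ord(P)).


Enumerate multiples of P until we hit Q = (8, 6):
  1P = (1, 5)
  2P = (3, 9)
  3P = (0, 8)
  4P = (8, 5)
  5P = (2, 6)
  6P = (9, 9)
  7P = (4, 10)
  8P = (10, 2)
  9P = (5, 0)
  10P = (10, 9)
  11P = (4, 1)
  12P = (9, 2)
  13P = (2, 5)
  14P = (8, 6)
Match found at i = 14.

k = 14


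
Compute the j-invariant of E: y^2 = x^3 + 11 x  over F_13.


Delta = -16(4 a^3 + 27 b^2) mod 13 = 5
-1728 * (4 a)^3 = -1728 * (4*11)^3 mod 13 = 8
j = 8 * 5^(-1) mod 13 = 12

j = 12 (mod 13)


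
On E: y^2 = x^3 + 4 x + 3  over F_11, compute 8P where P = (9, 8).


k = 8 = 1000_2 (binary, LSB first: 0001)
Double-and-add from P = (9, 8):
  bit 0 = 0: acc unchanged = O
  bit 1 = 0: acc unchanged = O
  bit 2 = 0: acc unchanged = O
  bit 3 = 1: acc = O + (0, 6) = (0, 6)

8P = (0, 6)


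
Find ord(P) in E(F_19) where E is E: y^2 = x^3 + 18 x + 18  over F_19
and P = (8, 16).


Compute successive multiples of P until we hit O:
  1P = (8, 16)
  2P = (12, 10)
  3P = (6, 0)
  4P = (12, 9)
  5P = (8, 3)
  6P = O

ord(P) = 6


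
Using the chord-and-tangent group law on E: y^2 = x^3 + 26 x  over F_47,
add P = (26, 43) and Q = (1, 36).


P != Q, so use the chord formula.
s = (y2 - y1) / (x2 - x1) = (40) / (22) mod 47 = 36
x3 = s^2 - x1 - x2 mod 47 = 36^2 - 26 - 1 = 0
y3 = s (x1 - x3) - y1 mod 47 = 36 * (26 - 0) - 43 = 0

P + Q = (0, 0)


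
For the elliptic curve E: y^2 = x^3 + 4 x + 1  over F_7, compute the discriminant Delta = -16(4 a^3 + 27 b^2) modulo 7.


4 a^3 + 27 b^2 = 4*4^3 + 27*1^2 = 256 + 27 = 283
Delta = -16 * (283) = -4528
Delta mod 7 = 1

Delta = 1 (mod 7)


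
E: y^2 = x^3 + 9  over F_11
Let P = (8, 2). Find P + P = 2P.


Doubling: s = (3 x1^2 + a) / (2 y1)
s = (3*8^2 + 0) / (2*2) mod 11 = 4
x3 = s^2 - 2 x1 mod 11 = 4^2 - 2*8 = 0
y3 = s (x1 - x3) - y1 mod 11 = 4 * (8 - 0) - 2 = 8

2P = (0, 8)


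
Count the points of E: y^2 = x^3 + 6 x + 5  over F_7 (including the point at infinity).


For each x in F_7, count y with y^2 = x^3 + 6 x + 5 mod 7:
  x = 2: RHS = 4, y in [2, 5]  -> 2 point(s)
  x = 3: RHS = 1, y in [1, 6]  -> 2 point(s)
  x = 4: RHS = 2, y in [3, 4]  -> 2 point(s)
Affine points: 6. Add the point at infinity: total = 7.

#E(F_7) = 7


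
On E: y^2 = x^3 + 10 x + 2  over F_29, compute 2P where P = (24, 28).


Doubling: s = (3 x1^2 + a) / (2 y1)
s = (3*24^2 + 10) / (2*28) mod 29 = 1
x3 = s^2 - 2 x1 mod 29 = 1^2 - 2*24 = 11
y3 = s (x1 - x3) - y1 mod 29 = 1 * (24 - 11) - 28 = 14

2P = (11, 14)


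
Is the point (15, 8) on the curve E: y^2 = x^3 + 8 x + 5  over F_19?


Check whether y^2 = x^3 + 8 x + 5 (mod 19) for (x, y) = (15, 8).
LHS: y^2 = 8^2 mod 19 = 7
RHS: x^3 + 8 x + 5 = 15^3 + 8*15 + 5 mod 19 = 4
LHS != RHS

No, not on the curve


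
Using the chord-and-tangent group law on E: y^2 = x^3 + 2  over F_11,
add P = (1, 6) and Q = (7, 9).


P != Q, so use the chord formula.
s = (y2 - y1) / (x2 - x1) = (3) / (6) mod 11 = 6
x3 = s^2 - x1 - x2 mod 11 = 6^2 - 1 - 7 = 6
y3 = s (x1 - x3) - y1 mod 11 = 6 * (1 - 6) - 6 = 8

P + Q = (6, 8)


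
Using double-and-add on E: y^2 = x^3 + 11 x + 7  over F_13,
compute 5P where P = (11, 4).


k = 5 = 101_2 (binary, LSB first: 101)
Double-and-add from P = (11, 4):
  bit 0 = 1: acc = O + (11, 4) = (11, 4)
  bit 1 = 0: acc unchanged = (11, 4)
  bit 2 = 1: acc = (11, 4) + (6, 4) = (9, 9)

5P = (9, 9)
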